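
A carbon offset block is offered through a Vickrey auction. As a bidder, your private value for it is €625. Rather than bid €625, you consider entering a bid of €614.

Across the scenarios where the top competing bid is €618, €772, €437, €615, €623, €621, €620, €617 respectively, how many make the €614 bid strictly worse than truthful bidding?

6

The deviation hurts exactly when the highest competing bid lies strictly between €614 and €625 — underbidding then forfeits a profitable win.
€618: inside the interval → strictly worse (loss €7).
€772: above both → same outcome either way.
€437: below both → same outcome either way.
€615: inside the interval → strictly worse (loss €10).
€623: inside the interval → strictly worse (loss €2).
€621: inside the interval → strictly worse (loss €4).
€620: inside the interval → strictly worse (loss €5).
€617: inside the interval → strictly worse (loss €8).
Count: 6.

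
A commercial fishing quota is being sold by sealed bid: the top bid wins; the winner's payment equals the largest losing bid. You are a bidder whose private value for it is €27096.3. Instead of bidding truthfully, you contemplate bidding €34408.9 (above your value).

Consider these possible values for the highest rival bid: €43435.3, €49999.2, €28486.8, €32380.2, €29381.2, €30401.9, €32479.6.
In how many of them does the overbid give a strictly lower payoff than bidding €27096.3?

The deviation hurts exactly when the highest competing bid lies strictly between €27096.3 and €34408.9 — overbidding then wins at a price above your value.
€43435.3: above both → same outcome either way.
€49999.2: above both → same outcome either way.
€28486.8: inside the interval → strictly worse (loss €1390.5).
€32380.2: inside the interval → strictly worse (loss €5283.9).
€29381.2: inside the interval → strictly worse (loss €2284.9).
€30401.9: inside the interval → strictly worse (loss €3305.6).
€32479.6: inside the interval → strictly worse (loss €5383.3).
Count: 5.

5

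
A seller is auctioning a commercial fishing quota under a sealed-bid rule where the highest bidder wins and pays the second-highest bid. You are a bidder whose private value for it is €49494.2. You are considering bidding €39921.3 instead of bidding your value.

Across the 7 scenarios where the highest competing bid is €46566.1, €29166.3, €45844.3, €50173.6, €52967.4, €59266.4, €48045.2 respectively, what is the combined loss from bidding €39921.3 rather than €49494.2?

The deviation costs you only when the competing bid falls strictly between €39921.3 and €49494.2; elsewhere both bids give the same outcome.
€46566.1: truthful payoff €2928.1, deviation payoff €0 → loss €2928.1.
€29166.3: outcomes coincide → loss €0.
€45844.3: truthful payoff €3649.9, deviation payoff €0 → loss €3649.9.
€50173.6: outcomes coincide → loss €0.
€52967.4: outcomes coincide → loss €0.
€59266.4: outcomes coincide → loss €0.
€48045.2: truthful payoff €1449, deviation payoff €0 → loss €1449.
Total loss = €2928.1 + €3649.9 + €1449 = €8027.
Because the price is fixed by the runner-up's bid, deviating from your value can only change a good outcome into a bad one — never the reverse.

€8027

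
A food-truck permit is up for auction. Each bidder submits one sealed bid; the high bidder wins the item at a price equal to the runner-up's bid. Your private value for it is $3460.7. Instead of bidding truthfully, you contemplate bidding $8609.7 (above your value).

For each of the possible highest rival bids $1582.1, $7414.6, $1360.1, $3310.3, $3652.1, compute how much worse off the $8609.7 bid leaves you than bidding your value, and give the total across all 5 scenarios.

$4145.3

The deviation costs you only when the competing bid falls strictly between $3460.7 and $8609.7; elsewhere both bids give the same outcome.
$1582.1: outcomes coincide → loss $0.
$7414.6: truthful payoff $0, deviation payoff −$3953.9 → loss $3953.9.
$1360.1: outcomes coincide → loss $0.
$3310.3: outcomes coincide → loss $0.
$3652.1: truthful payoff $0, deviation payoff −$191.4 → loss $191.4.
Total loss = $3953.9 + $191.4 = $4145.3.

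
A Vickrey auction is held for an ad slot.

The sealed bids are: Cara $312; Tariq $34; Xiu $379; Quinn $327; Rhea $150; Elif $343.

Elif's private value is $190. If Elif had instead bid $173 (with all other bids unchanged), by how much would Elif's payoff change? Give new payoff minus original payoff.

$0

The highest bid among the other bidders is $379; Elif's bid doesn't change that.
Original bid $343: Elif is not highest (top rival bid is $379); payoff $0.
Alternative bid $173: Elif is not highest (top rival bid is $379); payoff $0.
Change in payoff = $0 − ($0) = $0.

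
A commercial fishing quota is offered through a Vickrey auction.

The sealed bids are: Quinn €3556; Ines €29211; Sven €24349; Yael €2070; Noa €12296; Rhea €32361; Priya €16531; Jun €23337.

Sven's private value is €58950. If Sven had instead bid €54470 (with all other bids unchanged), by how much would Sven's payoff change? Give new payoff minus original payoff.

€26589

The highest bid among the other bidders is €32361; Sven's bid doesn't change that.
Original bid €24349: Sven is not highest (top rival bid is €32361); payoff €0.
Alternative bid €54470: Sven is highest, pays the top rival bid €32361; payoff €58950 − €32361 = €26589.
Change in payoff = €26589 − (€0) = €26589.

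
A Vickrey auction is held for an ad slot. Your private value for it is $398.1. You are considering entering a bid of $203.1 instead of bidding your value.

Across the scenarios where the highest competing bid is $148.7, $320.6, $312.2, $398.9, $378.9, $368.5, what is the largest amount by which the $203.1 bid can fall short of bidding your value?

$85.9

$148.7: same outcome either way → loss $0.
$320.6: truthful gives $77.5, deviation gives $0 → loss $77.5.
$312.2: truthful gives $85.9, deviation gives $0 → loss $85.9.
$398.9: same outcome either way → loss $0.
$378.9: truthful gives $19.2, deviation gives $0 → loss $19.2.
$368.5: truthful gives $29.6, deviation gives $0 → loss $29.6.
Maximum loss: $85.9.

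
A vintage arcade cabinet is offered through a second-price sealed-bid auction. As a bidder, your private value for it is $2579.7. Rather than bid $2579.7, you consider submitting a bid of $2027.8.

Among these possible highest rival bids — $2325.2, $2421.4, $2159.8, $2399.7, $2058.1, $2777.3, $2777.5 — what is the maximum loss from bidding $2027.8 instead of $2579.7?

$521.6

$2325.2: truthful gives $254.5, deviation gives $0 → loss $254.5.
$2421.4: truthful gives $158.3, deviation gives $0 → loss $158.3.
$2159.8: truthful gives $419.9, deviation gives $0 → loss $419.9.
$2399.7: truthful gives $180, deviation gives $0 → loss $180.
$2058.1: truthful gives $521.6, deviation gives $0 → loss $521.6.
$2777.3: same outcome either way → loss $0.
$2777.5: same outcome either way → loss $0.
Maximum loss: $521.6.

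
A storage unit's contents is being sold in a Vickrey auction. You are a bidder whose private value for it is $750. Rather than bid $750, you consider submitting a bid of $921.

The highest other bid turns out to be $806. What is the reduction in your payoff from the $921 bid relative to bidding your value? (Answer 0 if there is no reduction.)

Bidding your value $750: you lose (since $750 < $806). Payoff $0.
Bidding $921: you win and pay $806. Payoff $750 − $806 = −$56.
The competing bid $806 lies between your value and your inflated bid, so overbidding wins an item priced above your value.
Loss from deviating = $0 − (−$56) = $56.

$56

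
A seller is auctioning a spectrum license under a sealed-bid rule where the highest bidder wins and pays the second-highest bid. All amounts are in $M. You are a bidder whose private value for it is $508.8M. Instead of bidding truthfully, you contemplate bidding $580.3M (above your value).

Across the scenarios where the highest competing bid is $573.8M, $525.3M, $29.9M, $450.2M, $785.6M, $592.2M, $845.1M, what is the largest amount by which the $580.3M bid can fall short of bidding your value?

$65M

$573.8M: truthful gives $0M, deviation gives −$65M → loss $65M.
$525.3M: truthful gives $0M, deviation gives −$16.5M → loss $16.5M.
$29.9M: same outcome either way → loss $0M.
$450.2M: same outcome either way → loss $0M.
$785.6M: same outcome either way → loss $0M.
$592.2M: same outcome either way → loss $0M.
$845.1M: same outcome either way → loss $0M.
Maximum loss: $65M.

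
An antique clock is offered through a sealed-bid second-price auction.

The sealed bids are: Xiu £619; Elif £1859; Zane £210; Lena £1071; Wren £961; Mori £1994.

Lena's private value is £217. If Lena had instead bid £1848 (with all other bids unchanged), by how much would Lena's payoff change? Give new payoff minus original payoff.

The highest bid among the other bidders is £1994; Lena's bid doesn't change that.
Original bid £1071: Lena is not highest (top rival bid is £1994); payoff £0.
Alternative bid £1848: Lena is not highest (top rival bid is £1994); payoff £0.
Change in payoff = £0 − (£0) = £0.

£0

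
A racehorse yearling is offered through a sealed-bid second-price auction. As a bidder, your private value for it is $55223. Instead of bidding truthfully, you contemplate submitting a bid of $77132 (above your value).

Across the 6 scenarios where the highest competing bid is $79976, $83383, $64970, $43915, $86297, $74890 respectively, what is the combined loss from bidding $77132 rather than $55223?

$29414

The deviation costs you only when the competing bid falls strictly between $55223 and $77132; elsewhere both bids give the same outcome.
$79976: outcomes coincide → loss $0.
$83383: outcomes coincide → loss $0.
$64970: truthful payoff $0, deviation payoff −$9747 → loss $9747.
$43915: outcomes coincide → loss $0.
$86297: outcomes coincide → loss $0.
$74890: truthful payoff $0, deviation payoff −$19667 → loss $19667.
Total loss = $9747 + $19667 = $29414.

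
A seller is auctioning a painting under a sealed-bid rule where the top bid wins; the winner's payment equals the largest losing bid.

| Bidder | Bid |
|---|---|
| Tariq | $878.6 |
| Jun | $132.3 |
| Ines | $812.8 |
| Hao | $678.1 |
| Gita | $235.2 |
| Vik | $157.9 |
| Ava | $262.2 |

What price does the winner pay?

$812.8

Highest bid: Tariq at $878.6, so Tariq wins.
Second-highest bid: Ines at $812.8 — that is the price the winner pays.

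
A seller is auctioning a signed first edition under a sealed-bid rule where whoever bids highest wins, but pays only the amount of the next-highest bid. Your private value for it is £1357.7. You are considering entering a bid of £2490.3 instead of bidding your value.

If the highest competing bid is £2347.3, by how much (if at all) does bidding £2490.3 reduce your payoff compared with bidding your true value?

£989.6

Bidding your value £1357.7: you lose (since £1357.7 < £2347.3). Payoff £0.
Bidding £2490.3: you win and pay £2347.3. Payoff £1357.7 − £2347.3 = −£989.6.
The competing bid £2347.3 lies between your value and your inflated bid, so overbidding wins an item priced above your value.
Loss from deviating = £0 − (−£989.6) = £989.6.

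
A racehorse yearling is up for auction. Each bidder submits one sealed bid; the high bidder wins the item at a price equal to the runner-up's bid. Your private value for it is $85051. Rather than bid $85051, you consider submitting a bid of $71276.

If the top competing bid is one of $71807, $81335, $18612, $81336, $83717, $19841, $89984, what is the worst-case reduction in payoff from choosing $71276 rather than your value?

$13244

$71807: truthful gives $13244, deviation gives $0 → loss $13244.
$81335: truthful gives $3716, deviation gives $0 → loss $3716.
$18612: same outcome either way → loss $0.
$81336: truthful gives $3715, deviation gives $0 → loss $3715.
$83717: truthful gives $1334, deviation gives $0 → loss $1334.
$19841: same outcome either way → loss $0.
$89984: same outcome either way → loss $0.
Maximum loss: $13244.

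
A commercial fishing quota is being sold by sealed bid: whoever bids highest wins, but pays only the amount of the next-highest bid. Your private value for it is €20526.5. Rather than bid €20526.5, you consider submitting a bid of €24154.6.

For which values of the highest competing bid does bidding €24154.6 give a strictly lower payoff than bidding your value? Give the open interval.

If the competing bid is below €20526.5, both bids win at the same price — no difference.
If it is above €24154.6, both bids lose — no difference.
If it lies strictly between €20526.5 and €24154.6, bidding your value loses (payoff 0) while bidding €24154.6 wins at a price above your value (payoff negative).
So the deviation strictly hurts on the open interval (€20526.5, €24154.6).

(€20526.5, €24154.6)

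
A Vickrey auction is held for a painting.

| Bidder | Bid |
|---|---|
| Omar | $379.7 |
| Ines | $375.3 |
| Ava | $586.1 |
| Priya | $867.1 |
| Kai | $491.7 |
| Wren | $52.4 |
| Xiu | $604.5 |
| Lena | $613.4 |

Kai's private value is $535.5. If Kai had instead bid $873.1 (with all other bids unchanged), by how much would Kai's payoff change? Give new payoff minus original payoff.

−$331.6

The highest bid among the other bidders is $867.1; Kai's bid doesn't change that.
Original bid $491.7: Kai is not highest (top rival bid is $867.1); payoff $0.
Alternative bid $873.1: Kai is highest, pays the top rival bid $867.1; payoff $535.5 − $867.1 = −$331.6.
Change in payoff = −$331.6 − ($0) = −$331.6.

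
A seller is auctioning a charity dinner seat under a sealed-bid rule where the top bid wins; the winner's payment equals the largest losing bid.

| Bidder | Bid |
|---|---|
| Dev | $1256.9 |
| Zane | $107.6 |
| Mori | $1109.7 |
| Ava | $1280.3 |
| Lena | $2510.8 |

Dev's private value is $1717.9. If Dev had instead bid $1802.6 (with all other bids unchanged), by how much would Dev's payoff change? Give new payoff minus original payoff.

$0

The highest bid among the other bidders is $2510.8; Dev's bid doesn't change that.
Original bid $1256.9: Dev is not highest (top rival bid is $2510.8); payoff $0.
Alternative bid $1802.6: Dev is not highest (top rival bid is $2510.8); payoff $0.
Change in payoff = $0 − ($0) = $0.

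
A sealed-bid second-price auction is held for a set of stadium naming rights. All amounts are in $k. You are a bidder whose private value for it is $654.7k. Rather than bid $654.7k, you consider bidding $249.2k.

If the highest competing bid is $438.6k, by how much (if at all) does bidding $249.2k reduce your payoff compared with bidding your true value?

Bidding your value $654.7k: you win (since $654.7k > $438.6k) and pay $438.6k. Payoff $216.1k.
Bidding $249.2k: you lose. Payoff $0k.
The competing bid $438.6k lies between your shaded bid and your value, so underbidding forfeits an item you could have won at a profitable price.
Loss from deviating = $216.1k − ($0k) = $216.1k.

$216.1k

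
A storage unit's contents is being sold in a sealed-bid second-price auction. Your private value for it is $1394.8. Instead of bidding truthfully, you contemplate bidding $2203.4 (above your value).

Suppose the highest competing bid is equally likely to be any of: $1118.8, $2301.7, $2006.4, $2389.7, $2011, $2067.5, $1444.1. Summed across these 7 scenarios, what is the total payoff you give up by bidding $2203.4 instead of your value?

$1949.8

The deviation costs you only when the competing bid falls strictly between $1394.8 and $2203.4; elsewhere both bids give the same outcome.
$1118.8: outcomes coincide → loss $0.
$2301.7: outcomes coincide → loss $0.
$2006.4: truthful payoff $0, deviation payoff −$611.6 → loss $611.6.
$2389.7: outcomes coincide → loss $0.
$2011: truthful payoff $0, deviation payoff −$616.2 → loss $616.2.
$2067.5: truthful payoff $0, deviation payoff −$672.7 → loss $672.7.
$1444.1: truthful payoff $0, deviation payoff −$49.3 → loss $49.3.
Total loss = $611.6 + $616.2 + $672.7 + $49.3 = $1949.8.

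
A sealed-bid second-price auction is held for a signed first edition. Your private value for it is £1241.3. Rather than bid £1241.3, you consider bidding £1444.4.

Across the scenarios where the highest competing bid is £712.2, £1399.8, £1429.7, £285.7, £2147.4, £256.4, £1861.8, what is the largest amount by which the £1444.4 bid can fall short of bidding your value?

£188.4

£712.2: same outcome either way → loss £0.
£1399.8: truthful gives £0, deviation gives −£158.5 → loss £158.5.
£1429.7: truthful gives £0, deviation gives −£188.4 → loss £188.4.
£285.7: same outcome either way → loss £0.
£2147.4: same outcome either way → loss £0.
£256.4: same outcome either way → loss £0.
£1861.8: same outcome either way → loss £0.
Maximum loss: £188.4.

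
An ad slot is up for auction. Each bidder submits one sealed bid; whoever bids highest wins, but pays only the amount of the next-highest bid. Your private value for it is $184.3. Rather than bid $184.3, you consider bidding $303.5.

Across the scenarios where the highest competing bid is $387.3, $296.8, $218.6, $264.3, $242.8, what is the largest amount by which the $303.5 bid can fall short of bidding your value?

$112.5

$387.3: same outcome either way → loss $0.
$296.8: truthful gives $0, deviation gives −$112.5 → loss $112.5.
$218.6: truthful gives $0, deviation gives −$34.3 → loss $34.3.
$264.3: truthful gives $0, deviation gives −$80 → loss $80.
$242.8: truthful gives $0, deviation gives −$58.5 → loss $58.5.
Maximum loss: $112.5.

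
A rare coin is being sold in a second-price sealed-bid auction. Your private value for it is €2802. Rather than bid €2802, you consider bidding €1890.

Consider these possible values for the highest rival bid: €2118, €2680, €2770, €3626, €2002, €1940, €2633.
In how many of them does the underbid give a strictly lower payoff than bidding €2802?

The deviation hurts exactly when the highest competing bid lies strictly between €1890 and €2802 — underbidding then forfeits a profitable win.
€2118: inside the interval → strictly worse (loss €684).
€2680: inside the interval → strictly worse (loss €122).
€2770: inside the interval → strictly worse (loss €32).
€3626: above both → same outcome either way.
€2002: inside the interval → strictly worse (loss €800).
€1940: inside the interval → strictly worse (loss €862).
€2633: inside the interval → strictly worse (loss €169).
Count: 6.

6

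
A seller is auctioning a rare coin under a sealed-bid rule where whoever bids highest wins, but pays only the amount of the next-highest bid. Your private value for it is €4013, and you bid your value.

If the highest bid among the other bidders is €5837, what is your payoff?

€0

Your bid €4013 is below the highest competing bid €5837, so you lose.
A losing bidder pays nothing and receives nothing: payoff = €0.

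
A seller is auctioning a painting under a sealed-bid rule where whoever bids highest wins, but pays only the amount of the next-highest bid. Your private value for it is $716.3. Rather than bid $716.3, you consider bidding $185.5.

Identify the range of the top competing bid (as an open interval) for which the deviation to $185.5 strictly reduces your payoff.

If the competing bid is below $185.5, both bids win at the same price — no difference.
If it is above $716.3, both bids lose — no difference.
If it lies strictly between $185.5 and $716.3, bidding your value wins at a price below your value (positive payoff) while bidding $185.5 loses (payoff 0).
So the deviation strictly hurts on the open interval ($185.5, $716.3).
In a second-price auction your bid sets only whether you win, not what you pay, so bidding your true value is weakly dominant.

($185.5, $716.3)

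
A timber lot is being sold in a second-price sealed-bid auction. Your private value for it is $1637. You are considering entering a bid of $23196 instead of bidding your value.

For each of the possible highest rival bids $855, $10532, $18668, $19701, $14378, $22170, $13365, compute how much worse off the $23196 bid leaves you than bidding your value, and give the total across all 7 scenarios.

The deviation costs you only when the competing bid falls strictly between $1637 and $23196; elsewhere both bids give the same outcome.
$855: outcomes coincide → loss $0.
$10532: truthful payoff $0, deviation payoff −$8895 → loss $8895.
$18668: truthful payoff $0, deviation payoff −$17031 → loss $17031.
$19701: truthful payoff $0, deviation payoff −$18064 → loss $18064.
$14378: truthful payoff $0, deviation payoff −$12741 → loss $12741.
$22170: truthful payoff $0, deviation payoff −$20533 → loss $20533.
$13365: truthful payoff $0, deviation payoff −$11728 → loss $11728.
Total loss = $8895 + $17031 + $18064 + $12741 + $20533 + $11728 = $88992.
Because the price is fixed by the runner-up's bid, deviating from your value can only change a good outcome into a bad one — never the reverse.

$88992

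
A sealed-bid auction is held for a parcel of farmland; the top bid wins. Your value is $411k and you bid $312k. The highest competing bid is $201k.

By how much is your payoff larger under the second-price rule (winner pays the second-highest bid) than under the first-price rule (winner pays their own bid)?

You have the highest bid, so you win under either rule.
Second-price: pay $201k → payoff $210k.
First-price: pay your own bid $312k → payoff $99k.
Difference = $210k − ($99k) = $111k.

$111k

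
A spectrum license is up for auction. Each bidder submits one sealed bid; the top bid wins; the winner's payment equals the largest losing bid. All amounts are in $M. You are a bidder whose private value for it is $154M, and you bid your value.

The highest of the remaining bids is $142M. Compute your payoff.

$12M

Your bid $154M exceeds the highest competing bid $142M, so you win.
In a second-price auction the winner pays the second-highest bid, $142M.
Payoff = value − price = $154M − $142M = $12M.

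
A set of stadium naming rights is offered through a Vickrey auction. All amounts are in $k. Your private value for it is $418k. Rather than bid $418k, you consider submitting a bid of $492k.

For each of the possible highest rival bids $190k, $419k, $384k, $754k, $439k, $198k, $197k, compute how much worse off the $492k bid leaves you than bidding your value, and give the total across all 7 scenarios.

$22k

The deviation costs you only when the competing bid falls strictly between $418k and $492k; elsewhere both bids give the same outcome.
$190k: outcomes coincide → loss $0k.
$419k: truthful payoff $0k, deviation payoff −$1k → loss $1k.
$384k: outcomes coincide → loss $0k.
$754k: outcomes coincide → loss $0k.
$439k: truthful payoff $0k, deviation payoff −$21k → loss $21k.
$198k: outcomes coincide → loss $0k.
$197k: outcomes coincide → loss $0k.
Total loss = $1k + $21k = $22k.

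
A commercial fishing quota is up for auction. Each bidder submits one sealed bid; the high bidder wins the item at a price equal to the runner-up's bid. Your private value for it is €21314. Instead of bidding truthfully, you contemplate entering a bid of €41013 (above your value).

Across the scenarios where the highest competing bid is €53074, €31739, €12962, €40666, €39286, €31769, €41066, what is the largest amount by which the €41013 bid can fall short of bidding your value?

€53074: same outcome either way → loss €0.
€31739: truthful gives €0, deviation gives −€10425 → loss €10425.
€12962: same outcome either way → loss €0.
€40666: truthful gives €0, deviation gives −€19352 → loss €19352.
€39286: truthful gives €0, deviation gives −€17972 → loss €17972.
€31769: truthful gives €0, deviation gives −€10455 → loss €10455.
€41066: same outcome either way → loss €0.
Maximum loss: €19352.

€19352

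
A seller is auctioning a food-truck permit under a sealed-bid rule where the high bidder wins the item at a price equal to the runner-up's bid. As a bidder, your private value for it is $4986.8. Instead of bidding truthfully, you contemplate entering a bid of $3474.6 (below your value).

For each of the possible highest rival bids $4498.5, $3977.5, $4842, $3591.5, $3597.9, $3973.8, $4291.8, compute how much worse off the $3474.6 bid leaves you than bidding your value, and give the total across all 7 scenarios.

The deviation costs you only when the competing bid falls strictly between $3474.6 and $4986.8; elsewhere both bids give the same outcome.
$4498.5: truthful payoff $488.3, deviation payoff $0 → loss $488.3.
$3977.5: truthful payoff $1009.3, deviation payoff $0 → loss $1009.3.
$4842: truthful payoff $144.8, deviation payoff $0 → loss $144.8.
$3591.5: truthful payoff $1395.3, deviation payoff $0 → loss $1395.3.
$3597.9: truthful payoff $1388.9, deviation payoff $0 → loss $1388.9.
$3973.8: truthful payoff $1013, deviation payoff $0 → loss $1013.
$4291.8: truthful payoff $695, deviation payoff $0 → loss $695.
Total loss = $488.3 + $1009.3 + $144.8 + $1395.3 + $1388.9 + $1013 + $695 = $6134.6.

$6134.6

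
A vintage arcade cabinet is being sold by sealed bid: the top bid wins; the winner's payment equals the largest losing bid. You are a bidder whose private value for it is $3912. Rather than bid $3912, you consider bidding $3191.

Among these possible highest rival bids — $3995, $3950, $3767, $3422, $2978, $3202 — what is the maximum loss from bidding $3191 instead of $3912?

$3995: same outcome either way → loss $0.
$3950: same outcome either way → loss $0.
$3767: truthful gives $145, deviation gives $0 → loss $145.
$3422: truthful gives $490, deviation gives $0 → loss $490.
$2978: same outcome either way → loss $0.
$3202: truthful gives $710, deviation gives $0 → loss $710.
Maximum loss: $710.

$710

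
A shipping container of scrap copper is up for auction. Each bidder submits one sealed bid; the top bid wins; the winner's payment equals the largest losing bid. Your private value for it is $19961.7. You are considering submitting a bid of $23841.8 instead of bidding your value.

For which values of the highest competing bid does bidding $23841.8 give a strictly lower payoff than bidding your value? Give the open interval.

If the competing bid is below $19961.7, both bids win at the same price — no difference.
If it is above $23841.8, both bids lose — no difference.
If it lies strictly between $19961.7 and $23841.8, bidding your value loses (payoff 0) while bidding $23841.8 wins at a price above your value (payoff negative).
So the deviation strictly hurts on the open interval ($19961.7, $23841.8).

($19961.7, $23841.8)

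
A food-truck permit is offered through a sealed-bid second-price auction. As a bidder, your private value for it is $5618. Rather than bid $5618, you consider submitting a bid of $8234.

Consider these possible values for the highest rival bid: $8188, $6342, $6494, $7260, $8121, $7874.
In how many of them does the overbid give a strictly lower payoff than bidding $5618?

6

The deviation hurts exactly when the highest competing bid lies strictly between $5618 and $8234 — overbidding then wins at a price above your value.
$8188: inside the interval → strictly worse (loss $2570).
$6342: inside the interval → strictly worse (loss $724).
$6494: inside the interval → strictly worse (loss $876).
$7260: inside the interval → strictly worse (loss $1642).
$8121: inside the interval → strictly worse (loss $2503).
$7874: inside the interval → strictly worse (loss $2256).
Count: 6.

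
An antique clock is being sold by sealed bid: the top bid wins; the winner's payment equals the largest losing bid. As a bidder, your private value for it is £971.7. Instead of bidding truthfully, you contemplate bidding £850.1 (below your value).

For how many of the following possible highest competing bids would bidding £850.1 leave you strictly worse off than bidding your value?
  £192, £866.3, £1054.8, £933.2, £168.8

2

The deviation hurts exactly when the highest competing bid lies strictly between £850.1 and £971.7 — underbidding then forfeits a profitable win.
£192: below both → same outcome either way.
£866.3: inside the interval → strictly worse (loss £105.4).
£1054.8: above both → same outcome either way.
£933.2: inside the interval → strictly worse (loss £38.5).
£168.8: below both → same outcome either way.
Count: 2.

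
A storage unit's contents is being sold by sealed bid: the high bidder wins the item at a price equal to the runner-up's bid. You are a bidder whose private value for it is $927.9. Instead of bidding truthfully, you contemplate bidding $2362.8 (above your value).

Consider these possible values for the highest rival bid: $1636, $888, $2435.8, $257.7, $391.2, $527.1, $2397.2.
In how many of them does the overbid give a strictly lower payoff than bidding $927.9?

The deviation hurts exactly when the highest competing bid lies strictly between $927.9 and $2362.8 — overbidding then wins at a price above your value.
$1636: inside the interval → strictly worse (loss $708.1).
$888: below both → same outcome either way.
$2435.8: above both → same outcome either way.
$257.7: below both → same outcome either way.
$391.2: below both → same outcome either way.
$527.1: below both → same outcome either way.
$2397.2: above both → same outcome either way.
Count: 1.

1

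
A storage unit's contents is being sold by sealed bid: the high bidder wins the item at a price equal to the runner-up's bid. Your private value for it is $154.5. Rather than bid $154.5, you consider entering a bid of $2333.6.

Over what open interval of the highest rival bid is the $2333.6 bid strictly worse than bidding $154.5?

($154.5, $2333.6)

If the competing bid is below $154.5, both bids win at the same price — no difference.
If it is above $2333.6, both bids lose — no difference.
If it lies strictly between $154.5 and $2333.6, bidding your value loses (payoff 0) while bidding $2333.6 wins at a price above your value (payoff negative).
So the deviation strictly hurts on the open interval ($154.5, $2333.6).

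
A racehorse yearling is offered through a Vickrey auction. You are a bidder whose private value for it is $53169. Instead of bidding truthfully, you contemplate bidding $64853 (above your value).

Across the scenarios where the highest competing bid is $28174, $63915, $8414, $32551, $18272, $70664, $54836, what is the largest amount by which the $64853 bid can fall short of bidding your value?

$28174: same outcome either way → loss $0.
$63915: truthful gives $0, deviation gives −$10746 → loss $10746.
$8414: same outcome either way → loss $0.
$32551: same outcome either way → loss $0.
$18272: same outcome either way → loss $0.
$70664: same outcome either way → loss $0.
$54836: truthful gives $0, deviation gives −$1667 → loss $1667.
Maximum loss: $10746.

$10746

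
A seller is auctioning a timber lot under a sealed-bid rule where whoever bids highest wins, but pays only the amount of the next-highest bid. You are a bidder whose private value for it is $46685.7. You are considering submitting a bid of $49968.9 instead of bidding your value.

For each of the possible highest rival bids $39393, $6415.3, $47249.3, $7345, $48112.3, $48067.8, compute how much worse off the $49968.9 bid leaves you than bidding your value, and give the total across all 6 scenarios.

$3372.3

The deviation costs you only when the competing bid falls strictly between $46685.7 and $49968.9; elsewhere both bids give the same outcome.
$39393: outcomes coincide → loss $0.
$6415.3: outcomes coincide → loss $0.
$47249.3: truthful payoff $0, deviation payoff −$563.6 → loss $563.6.
$7345: outcomes coincide → loss $0.
$48112.3: truthful payoff $0, deviation payoff −$1426.6 → loss $1426.6.
$48067.8: truthful payoff $0, deviation payoff −$1382.1 → loss $1382.1.
Total loss = $563.6 + $1426.6 + $1382.1 = $3372.3.
In a second-price auction your bid sets only whether you win, not what you pay, so bidding your true value is weakly dominant.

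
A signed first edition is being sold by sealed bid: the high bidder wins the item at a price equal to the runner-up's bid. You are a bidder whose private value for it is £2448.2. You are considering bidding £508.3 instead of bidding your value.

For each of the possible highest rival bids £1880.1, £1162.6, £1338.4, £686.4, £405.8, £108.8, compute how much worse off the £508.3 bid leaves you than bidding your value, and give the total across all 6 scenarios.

The deviation costs you only when the competing bid falls strictly between £508.3 and £2448.2; elsewhere both bids give the same outcome.
£1880.1: truthful payoff £568.1, deviation payoff £0 → loss £568.1.
£1162.6: truthful payoff £1285.6, deviation payoff £0 → loss £1285.6.
£1338.4: truthful payoff £1109.8, deviation payoff £0 → loss £1109.8.
£686.4: truthful payoff £1761.8, deviation payoff £0 → loss £1761.8.
£405.8: outcomes coincide → loss £0.
£108.8: outcomes coincide → loss £0.
Total loss = £568.1 + £1285.6 + £1109.8 + £1761.8 = £4725.3.

£4725.3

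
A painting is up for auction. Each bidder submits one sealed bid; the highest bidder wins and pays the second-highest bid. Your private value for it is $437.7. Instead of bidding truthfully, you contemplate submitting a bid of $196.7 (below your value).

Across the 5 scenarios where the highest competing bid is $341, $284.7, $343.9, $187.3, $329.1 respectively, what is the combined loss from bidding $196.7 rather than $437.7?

$452.1

The deviation costs you only when the competing bid falls strictly between $196.7 and $437.7; elsewhere both bids give the same outcome.
$341: truthful payoff $96.7, deviation payoff $0 → loss $96.7.
$284.7: truthful payoff $153, deviation payoff $0 → loss $153.
$343.9: truthful payoff $93.8, deviation payoff $0 → loss $93.8.
$187.3: outcomes coincide → loss $0.
$329.1: truthful payoff $108.6, deviation payoff $0 → loss $108.6.
Total loss = $96.7 + $153 + $93.8 + $108.6 = $452.1.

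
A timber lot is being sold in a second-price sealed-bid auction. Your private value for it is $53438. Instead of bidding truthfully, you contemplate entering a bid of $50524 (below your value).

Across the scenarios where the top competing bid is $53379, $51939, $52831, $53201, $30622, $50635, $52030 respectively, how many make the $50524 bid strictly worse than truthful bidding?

6

The deviation hurts exactly when the highest competing bid lies strictly between $50524 and $53438 — underbidding then forfeits a profitable win.
$53379: inside the interval → strictly worse (loss $59).
$51939: inside the interval → strictly worse (loss $1499).
$52831: inside the interval → strictly worse (loss $607).
$53201: inside the interval → strictly worse (loss $237).
$30622: below both → same outcome either way.
$50635: inside the interval → strictly worse (loss $2803).
$52030: inside the interval → strictly worse (loss $1408).
Count: 6.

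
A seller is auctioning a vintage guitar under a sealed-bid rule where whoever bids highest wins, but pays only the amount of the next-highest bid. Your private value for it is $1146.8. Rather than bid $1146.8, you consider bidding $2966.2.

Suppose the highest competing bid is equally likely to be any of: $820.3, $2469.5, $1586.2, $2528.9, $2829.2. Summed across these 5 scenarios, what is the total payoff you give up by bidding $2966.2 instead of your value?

$4826.6

The deviation costs you only when the competing bid falls strictly between $1146.8 and $2966.2; elsewhere both bids give the same outcome.
$820.3: outcomes coincide → loss $0.
$2469.5: truthful payoff $0, deviation payoff −$1322.7 → loss $1322.7.
$1586.2: truthful payoff $0, deviation payoff −$439.4 → loss $439.4.
$2528.9: truthful payoff $0, deviation payoff −$1382.1 → loss $1382.1.
$2829.2: truthful payoff $0, deviation payoff −$1682.4 → loss $1682.4.
Total loss = $1322.7 + $439.4 + $1382.1 + $1682.4 = $4826.6.
Truthful bidding weakly dominates here: raising your bid can only win items priced above your value, and lowering it can only forfeit items priced below.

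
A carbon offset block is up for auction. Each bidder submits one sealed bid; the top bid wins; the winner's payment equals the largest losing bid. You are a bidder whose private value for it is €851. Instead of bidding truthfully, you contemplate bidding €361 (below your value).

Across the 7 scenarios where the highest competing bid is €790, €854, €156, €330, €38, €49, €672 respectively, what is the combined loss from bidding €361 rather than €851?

The deviation costs you only when the competing bid falls strictly between €361 and €851; elsewhere both bids give the same outcome.
€790: truthful payoff €61, deviation payoff €0 → loss €61.
€854: outcomes coincide → loss €0.
€156: outcomes coincide → loss €0.
€330: outcomes coincide → loss €0.
€38: outcomes coincide → loss €0.
€49: outcomes coincide → loss €0.
€672: truthful payoff €179, deviation payoff €0 → loss €179.
Total loss = €61 + €179 = €240.
Truthful bidding weakly dominates here: raising your bid can only win items priced above your value, and lowering it can only forfeit items priced below.

€240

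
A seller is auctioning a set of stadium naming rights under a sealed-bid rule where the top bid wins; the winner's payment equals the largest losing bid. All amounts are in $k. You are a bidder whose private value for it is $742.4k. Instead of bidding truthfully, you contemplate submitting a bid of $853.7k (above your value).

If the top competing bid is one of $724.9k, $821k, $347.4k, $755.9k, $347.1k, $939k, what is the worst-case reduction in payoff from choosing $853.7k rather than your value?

$78.6k

$724.9k: same outcome either way → loss $0k.
$821k: truthful gives $0k, deviation gives −$78.6k → loss $78.6k.
$347.4k: same outcome either way → loss $0k.
$755.9k: truthful gives $0k, deviation gives −$13.5k → loss $13.5k.
$347.1k: same outcome either way → loss $0k.
$939k: same outcome either way → loss $0k.
Maximum loss: $78.6k.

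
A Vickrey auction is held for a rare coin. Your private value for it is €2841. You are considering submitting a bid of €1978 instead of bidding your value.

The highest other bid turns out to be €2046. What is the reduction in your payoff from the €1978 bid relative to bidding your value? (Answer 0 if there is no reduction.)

€795

Bidding your value €2841: you win (since €2841 > €2046) and pay €2046. Payoff €795.
Bidding €1978: you lose. Payoff €0.
The competing bid €2046 lies between your shaded bid and your value, so underbidding forfeits an item you could have won at a profitable price.
Loss from deviating = €795 − (€0) = €795.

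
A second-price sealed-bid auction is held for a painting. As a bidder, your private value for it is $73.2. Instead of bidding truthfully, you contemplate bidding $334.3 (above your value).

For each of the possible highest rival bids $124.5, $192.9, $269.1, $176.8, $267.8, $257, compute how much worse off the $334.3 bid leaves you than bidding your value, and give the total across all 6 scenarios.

$848.9

The deviation costs you only when the competing bid falls strictly between $73.2 and $334.3; elsewhere both bids give the same outcome.
$124.5: truthful payoff $0, deviation payoff −$51.3 → loss $51.3.
$192.9: truthful payoff $0, deviation payoff −$119.7 → loss $119.7.
$269.1: truthful payoff $0, deviation payoff −$195.9 → loss $195.9.
$176.8: truthful payoff $0, deviation payoff −$103.6 → loss $103.6.
$267.8: truthful payoff $0, deviation payoff −$194.6 → loss $194.6.
$257: truthful payoff $0, deviation payoff −$183.8 → loss $183.8.
Total loss = $51.3 + $119.7 + $195.9 + $103.6 + $194.6 + $183.8 = $848.9.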